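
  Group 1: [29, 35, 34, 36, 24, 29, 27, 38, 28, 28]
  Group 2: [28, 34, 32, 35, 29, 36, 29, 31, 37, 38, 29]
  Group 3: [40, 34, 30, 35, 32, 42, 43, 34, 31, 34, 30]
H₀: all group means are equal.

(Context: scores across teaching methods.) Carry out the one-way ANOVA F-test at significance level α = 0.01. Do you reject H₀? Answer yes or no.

Group means [30.80, 32.55, 35.00], grand mean 32.844
SSB = Σnᵢ(x̄ᵢ−x̄)² = 93.891; SSW = ΣΣ(x−x̄ᵢ)² = 536.327
MSB = 93.891/2 = 46.9457; MSW = 536.327/29 = 18.4940
F = MSB/MSW = 2.5384
df = (2, 29)
p-value (upper-tail) = 0.09641
At α=0.01: p ≥ α → fail to reject H₀

reject H₀: no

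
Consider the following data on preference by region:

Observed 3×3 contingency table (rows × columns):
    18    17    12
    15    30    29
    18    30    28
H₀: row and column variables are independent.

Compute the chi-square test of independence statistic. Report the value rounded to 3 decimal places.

Row totals [47, 74, 76], col totals [51, 77, 69], n=197
χ² = (18−12.17)²/12.17 + (17−18.37)²/18.37 + (12−16.46)²/16.46 + (15−19.16)²/19.16 + (30−28.92)²/28.92 + (29−25.92)²/25.92 + (18−19.68)²/19.68 + (30−29.71)²/29.71 + (28−26.62)²/26.62 = 5.6331
df = 4

test statistic = 5.633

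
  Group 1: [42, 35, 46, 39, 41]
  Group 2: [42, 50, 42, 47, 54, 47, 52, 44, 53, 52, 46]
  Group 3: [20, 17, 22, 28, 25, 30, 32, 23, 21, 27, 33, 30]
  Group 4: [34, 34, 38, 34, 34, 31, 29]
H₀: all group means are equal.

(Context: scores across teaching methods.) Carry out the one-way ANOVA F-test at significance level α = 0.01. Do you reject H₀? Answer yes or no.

Group means [40.60, 48.09, 25.67, 33.43], grand mean 36.400
SSB = Σnᵢ(x̄ᵢ−x̄)² = 3035.910; SSW = ΣΣ(x−x̄ᵢ)² = 592.490
MSB = 3035.910/3 = 1011.9700; MSW = 592.490/31 = 19.1126
F = MSB/MSW = 52.9478
df = (3, 31)
p-value (upper-tail) = 0.00000
At α=0.01: p < α → reject H₀

reject H₀: yes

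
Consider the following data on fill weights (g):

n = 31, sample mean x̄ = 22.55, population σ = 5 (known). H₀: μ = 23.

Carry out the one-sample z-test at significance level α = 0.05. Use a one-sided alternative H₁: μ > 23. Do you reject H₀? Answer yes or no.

reject H₀: no

SE = σ/√n = 5/√31 = 0.8980
z = (x̄−μ₀)/SE = (22.55−23)/0.8980 = -0.5011
p-value (one-sided, H₁ greater) = 0.69185
At α=0.05: p ≥ α → fail to reject H₀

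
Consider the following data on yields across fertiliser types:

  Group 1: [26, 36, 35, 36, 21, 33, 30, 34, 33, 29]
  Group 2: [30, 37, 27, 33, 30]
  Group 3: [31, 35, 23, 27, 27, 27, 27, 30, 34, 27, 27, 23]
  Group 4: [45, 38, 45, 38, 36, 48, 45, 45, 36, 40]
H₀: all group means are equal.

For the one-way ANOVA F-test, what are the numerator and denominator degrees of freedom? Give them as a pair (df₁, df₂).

degrees of freedom = [3, 33]

k = 4 groups, N = 37 total
df = (k−1, N−k) = (4−1, 37−4) = (3, 33)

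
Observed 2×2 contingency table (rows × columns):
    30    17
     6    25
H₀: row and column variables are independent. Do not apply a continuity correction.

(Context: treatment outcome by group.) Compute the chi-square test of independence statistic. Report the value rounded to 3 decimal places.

Row totals [47, 31], col totals [36, 42], n=78
χ² = (30−21.69)²/21.69 + (17−25.31)²/25.31 + (6−14.31)²/14.31 + (25−16.69)²/16.69 = 14.8673
df = 1

test statistic = 14.867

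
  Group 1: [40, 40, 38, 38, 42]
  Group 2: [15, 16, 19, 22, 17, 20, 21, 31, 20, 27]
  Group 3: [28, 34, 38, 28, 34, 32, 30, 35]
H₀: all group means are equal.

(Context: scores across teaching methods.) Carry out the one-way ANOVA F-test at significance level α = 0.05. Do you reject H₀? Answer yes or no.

reject H₀: yes

Group means [39.60, 20.80, 32.38], grand mean 28.913
SSB = Σnᵢ(x̄ᵢ−x̄)² = 1325.151; SSW = ΣΣ(x−x̄ᵢ)² = 318.675
MSB = 1325.151/2 = 662.5755; MSW = 318.675/20 = 15.9337
F = MSB/MSW = 41.5832
df = (2, 20)
p-value (upper-tail) = 0.00000
At α=0.05: p < α → reject H₀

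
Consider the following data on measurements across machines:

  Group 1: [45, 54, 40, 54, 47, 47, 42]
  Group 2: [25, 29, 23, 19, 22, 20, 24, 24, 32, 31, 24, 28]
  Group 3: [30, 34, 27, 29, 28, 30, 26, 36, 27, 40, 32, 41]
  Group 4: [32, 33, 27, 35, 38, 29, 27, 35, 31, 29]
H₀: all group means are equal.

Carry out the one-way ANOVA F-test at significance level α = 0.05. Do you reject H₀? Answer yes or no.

reject H₀: yes

Group means [47.00, 25.08, 31.67, 31.60], grand mean 32.341
SSB = Σnᵢ(x̄ᵢ−x̄)² = 2147.236; SSW = ΣΣ(x−x̄ᵢ)² = 767.983
MSB = 2147.236/3 = 715.7454; MSW = 767.983/37 = 20.7563
F = MSB/MSW = 34.4833
df = (3, 37)
p-value (upper-tail) = 0.00000
At α=0.05: p < α → reject H₀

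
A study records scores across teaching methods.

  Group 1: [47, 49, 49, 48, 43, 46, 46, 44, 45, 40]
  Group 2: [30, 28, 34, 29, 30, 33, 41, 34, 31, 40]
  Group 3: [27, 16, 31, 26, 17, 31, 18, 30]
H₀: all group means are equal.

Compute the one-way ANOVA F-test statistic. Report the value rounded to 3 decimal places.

test statistic = 47.477

Group means [45.70, 33.00, 24.50], grand mean 35.107
SSB = Σnᵢ(x̄ᵢ−x̄)² = 2066.579; SSW = ΣΣ(x−x̄ᵢ)² = 544.100
MSB = 2066.579/2 = 1033.2893; MSW = 544.100/25 = 21.7640
F = MSB/MSW = 47.4770
df = (2, 25)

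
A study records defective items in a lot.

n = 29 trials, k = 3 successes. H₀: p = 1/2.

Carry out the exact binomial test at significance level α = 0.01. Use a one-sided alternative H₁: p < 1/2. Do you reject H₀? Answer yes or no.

reject H₀: yes

Exact binomial: n=29, k=3, p₀=1/2=0.5000
P(X≤3) from Σ C(n,i)·p₀^i·(1−p₀)^(n−i)
p-value (one-sided, H₁ less) = 0.00001
At α=0.01: p < α → reject H₀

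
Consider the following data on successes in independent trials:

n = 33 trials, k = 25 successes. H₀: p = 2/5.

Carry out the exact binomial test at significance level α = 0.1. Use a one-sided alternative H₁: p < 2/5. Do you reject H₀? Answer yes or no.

Exact binomial: n=33, k=25, p₀=2/5=0.4000
P(X≤25) from Σ C(n,i)·p₀^i·(1−p₀)^(n−i)
p-value (one-sided, H₁ less) = 0.99999
At α=0.1: p ≥ α → fail to reject H₀

reject H₀: no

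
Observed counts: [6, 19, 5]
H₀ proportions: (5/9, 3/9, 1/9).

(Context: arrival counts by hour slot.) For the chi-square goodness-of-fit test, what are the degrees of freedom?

degrees of freedom = 2

df = k − 1 = 3 − 1 = 2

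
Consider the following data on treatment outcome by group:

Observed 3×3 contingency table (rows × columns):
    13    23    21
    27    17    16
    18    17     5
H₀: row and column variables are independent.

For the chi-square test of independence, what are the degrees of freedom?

degrees of freedom = 4

df = (r−1)(c−1) = (3−1)·(3−1) = 4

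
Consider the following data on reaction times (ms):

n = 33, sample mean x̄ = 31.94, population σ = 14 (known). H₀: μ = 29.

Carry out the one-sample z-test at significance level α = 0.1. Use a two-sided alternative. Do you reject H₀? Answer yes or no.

SE = σ/√n = 14/√33 = 2.4371
z = (x̄−μ₀)/SE = (31.94−29)/2.4371 = 1.2064
p-value (two-sided) = 0.22768
At α=0.1: p ≥ α → fail to reject H₀

reject H₀: no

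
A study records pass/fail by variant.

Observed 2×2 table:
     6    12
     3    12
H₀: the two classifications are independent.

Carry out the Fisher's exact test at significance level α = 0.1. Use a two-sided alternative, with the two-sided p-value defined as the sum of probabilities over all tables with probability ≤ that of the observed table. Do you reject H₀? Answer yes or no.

Margins: r₁=18, r₂=15, c₁=9, c₂=24, n=33
p_obs = C(18,6)·C(15,3)/C(33,9); sum pmf over tables with pmf ≤ p_obs
p-value (two-sided) = 0.45849
At α=0.1: p ≥ α → fail to reject H₀

reject H₀: no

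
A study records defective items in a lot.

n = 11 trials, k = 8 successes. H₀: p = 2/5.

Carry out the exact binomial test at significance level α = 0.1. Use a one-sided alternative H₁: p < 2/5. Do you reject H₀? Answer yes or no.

Exact binomial: n=11, k=8, p₀=2/5=0.4000
P(X≤8) from Σ C(n,i)·p₀^i·(1−p₀)^(n−i)
p-value (one-sided, H₁ less) = 0.99408
At α=0.1: p ≥ α → fail to reject H₀

reject H₀: no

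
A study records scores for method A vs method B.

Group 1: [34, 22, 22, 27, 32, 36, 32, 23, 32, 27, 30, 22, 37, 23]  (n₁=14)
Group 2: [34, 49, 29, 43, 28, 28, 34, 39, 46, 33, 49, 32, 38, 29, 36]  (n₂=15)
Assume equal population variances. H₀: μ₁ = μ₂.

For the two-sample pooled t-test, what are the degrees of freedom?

df = n₁ + n₂ − 2 = 14 + 15 − 2 = 27

degrees of freedom = 27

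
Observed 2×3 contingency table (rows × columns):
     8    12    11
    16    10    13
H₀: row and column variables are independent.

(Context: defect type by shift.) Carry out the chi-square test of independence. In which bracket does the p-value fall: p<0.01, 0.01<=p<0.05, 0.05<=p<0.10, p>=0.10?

p-value bracket: p>=0.10

Row totals [31, 39], col totals [24, 22, 24], n=70
χ² = (8−10.63)²/10.63 + (12−9.74)²/9.74 + (11−10.63)²/10.63 + (16−13.37)²/13.37 + (10−12.26)²/12.26 + (13−13.37)²/13.37 = 2.1287
df = 2
p-value (upper-tail) = 0.34496
→ bracket: p>=0.10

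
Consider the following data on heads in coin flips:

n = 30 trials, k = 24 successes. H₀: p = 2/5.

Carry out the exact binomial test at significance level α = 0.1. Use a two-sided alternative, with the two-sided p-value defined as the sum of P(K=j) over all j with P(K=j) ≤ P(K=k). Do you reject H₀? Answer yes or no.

Exact binomial: n=30, k=24, p₀=2/5=0.4000
P(X=j) = C(n,j)·p₀^j·(1−p₀)^(n−j); p = Σ P(X=j) over j with P(X=j) ≤ P(X=24)
p-value (two-sided) = 0.00001
At α=0.1: p < α → reject H₀

reject H₀: yes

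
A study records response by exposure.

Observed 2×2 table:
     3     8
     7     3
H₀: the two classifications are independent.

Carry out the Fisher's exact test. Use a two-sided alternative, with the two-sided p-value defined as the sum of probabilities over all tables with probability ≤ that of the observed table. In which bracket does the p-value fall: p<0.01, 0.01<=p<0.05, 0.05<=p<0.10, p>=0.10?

Margins: r₁=11, r₂=10, c₁=10, c₂=11, n=21
p_obs = C(11,3)·C(10,7)/C(21,10); sum pmf over tables with pmf ≤ p_obs
p-value (two-sided) = 0.08611
→ bracket: 0.05<=p<0.10

p-value bracket: 0.05<=p<0.10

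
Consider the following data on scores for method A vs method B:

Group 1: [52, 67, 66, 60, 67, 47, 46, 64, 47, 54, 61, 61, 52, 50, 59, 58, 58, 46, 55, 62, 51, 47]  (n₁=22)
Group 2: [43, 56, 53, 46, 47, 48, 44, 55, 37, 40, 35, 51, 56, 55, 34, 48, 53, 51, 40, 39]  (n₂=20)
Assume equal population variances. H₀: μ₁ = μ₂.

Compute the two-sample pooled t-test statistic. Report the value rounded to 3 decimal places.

test statistic = 4.222

x̄₁=55.909, s₁=7.124, n₁=22
x̄₂=46.550, s₂=7.229, n₂=20
s_p² = [21·7.124² + 19·7.229²]/40 = 51.4692
SE = √(s_p²·(1/22+1/20)) = 2.2165
t = (55.909−46.550)/2.2165 = 4.2224
df = 40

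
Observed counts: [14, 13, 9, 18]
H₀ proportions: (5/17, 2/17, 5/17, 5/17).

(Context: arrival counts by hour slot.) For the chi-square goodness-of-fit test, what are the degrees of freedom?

degrees of freedom = 3

df = k − 1 = 4 − 1 = 3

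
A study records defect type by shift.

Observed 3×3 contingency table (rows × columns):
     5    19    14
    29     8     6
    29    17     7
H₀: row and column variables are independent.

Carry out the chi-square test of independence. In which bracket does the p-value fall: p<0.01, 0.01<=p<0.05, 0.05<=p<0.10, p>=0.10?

Row totals [38, 43, 53], col totals [63, 44, 27], n=134
χ² = (5−17.87)²/17.87 + (19−12.48)²/12.48 + (14−7.66)²/7.66 + (29−20.22)²/20.22 + (8−14.12)²/14.12 + (6−8.66)²/8.66 + (29−24.92)²/24.92 + (17−17.40)²/17.40 + (7−10.68)²/10.68 = 27.1628
df = 4
p-value (upper-tail) = 0.00002
→ bracket: p<0.01

p-value bracket: p<0.01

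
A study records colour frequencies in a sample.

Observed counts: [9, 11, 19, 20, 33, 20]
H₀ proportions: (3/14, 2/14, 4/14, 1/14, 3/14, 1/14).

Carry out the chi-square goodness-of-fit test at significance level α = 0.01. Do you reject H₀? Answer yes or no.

n = 112; E_i = n·p_i = [24.00, 16.00, 32.00, 8.00, 24.00, 8.00]
χ² = (9−24.00)²/24.00 + (11−16.00)²/16.00 + (19−32.00)²/32.00 + (20−8.00)²/8.00 + (33−24.00)²/24.00 + (20−8.00)²/8.00 = 55.5938
df = 5
p-value (upper-tail) = 0.00000
At α=0.01: p < α → reject H₀

reject H₀: yes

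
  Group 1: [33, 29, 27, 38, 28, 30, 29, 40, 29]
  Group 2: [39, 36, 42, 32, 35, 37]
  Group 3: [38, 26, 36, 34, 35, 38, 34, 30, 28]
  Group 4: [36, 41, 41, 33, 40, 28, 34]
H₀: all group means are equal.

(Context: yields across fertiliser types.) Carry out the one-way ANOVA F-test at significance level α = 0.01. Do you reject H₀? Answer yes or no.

Group means [31.44, 36.83, 33.22, 36.14], grand mean 34.065
SSB = Σnᵢ(x̄ᵢ−x̄)² = 144.403; SSW = ΣΣ(x−x̄ᵢ)² = 519.468
MSB = 144.403/3 = 48.1342; MSW = 519.468/27 = 19.2396
F = MSB/MSW = 2.5018
df = (3, 27)
p-value (upper-tail) = 0.08063
At α=0.01: p ≥ α → fail to reject H₀

reject H₀: no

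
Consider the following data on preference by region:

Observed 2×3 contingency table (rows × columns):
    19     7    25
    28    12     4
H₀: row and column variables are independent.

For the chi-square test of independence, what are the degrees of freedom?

degrees of freedom = 2

df = (r−1)(c−1) = (2−1)·(3−1) = 2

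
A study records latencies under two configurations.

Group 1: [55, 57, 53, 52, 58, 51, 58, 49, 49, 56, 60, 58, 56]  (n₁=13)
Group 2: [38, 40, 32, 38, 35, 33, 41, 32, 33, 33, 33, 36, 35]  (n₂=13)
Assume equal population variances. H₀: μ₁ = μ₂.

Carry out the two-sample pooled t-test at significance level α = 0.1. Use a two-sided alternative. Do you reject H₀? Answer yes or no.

x̄₁=54.769, s₁=3.632, n₁=13
x̄₂=35.308, s₂=3.066, n₂=13
s_p² = [12·3.632² + 12·3.066²]/24 = 11.2949
SE = √(s_p²·(1/13+1/13)) = 1.3182
t = (54.769−35.308)/1.3182 = 14.7636
df = 24
p-value (two-sided) = 0.00000
At α=0.1: p < α → reject H₀

reject H₀: yes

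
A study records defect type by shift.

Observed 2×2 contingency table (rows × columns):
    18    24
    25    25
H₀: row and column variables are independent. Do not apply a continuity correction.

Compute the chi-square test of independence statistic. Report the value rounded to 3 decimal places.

test statistic = 0.468

Row totals [42, 50], col totals [43, 49], n=92
χ² = (18−19.63)²/19.63 + (24−22.37)²/22.37 + (25−23.37)²/23.37 + (25−26.63)²/26.63 = 0.4678
df = 1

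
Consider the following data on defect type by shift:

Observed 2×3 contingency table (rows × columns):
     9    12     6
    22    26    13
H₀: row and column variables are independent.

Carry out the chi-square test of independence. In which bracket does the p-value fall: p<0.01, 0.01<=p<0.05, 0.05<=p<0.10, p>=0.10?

Row totals [27, 61], col totals [31, 38, 19], n=88
χ² = (9−9.51)²/9.51 + (12−11.66)²/11.66 + (6−5.83)²/5.83 + (22−21.49)²/21.49 + (26−26.34)²/26.34 + (13−13.17)²/13.17 = 0.0612
df = 2
p-value (upper-tail) = 0.96985
→ bracket: p>=0.10

p-value bracket: p>=0.10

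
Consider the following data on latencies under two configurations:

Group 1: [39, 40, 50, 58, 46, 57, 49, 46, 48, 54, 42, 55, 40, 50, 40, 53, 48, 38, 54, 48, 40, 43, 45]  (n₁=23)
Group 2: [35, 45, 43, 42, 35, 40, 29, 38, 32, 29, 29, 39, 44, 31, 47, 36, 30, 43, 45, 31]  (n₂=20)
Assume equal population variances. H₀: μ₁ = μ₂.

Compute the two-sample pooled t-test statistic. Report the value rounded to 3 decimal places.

test statistic = 5.258

x̄₁=47.087, s₁=6.149, n₁=23
x̄₂=37.150, s₂=6.218, n₂=20
s_p² = [22·6.149² + 19·6.218²]/41 = 38.2043
SE = √(s_p²·(1/23+1/20)) = 1.8898
t = (47.087−37.150)/1.8898 = 5.2583
df = 41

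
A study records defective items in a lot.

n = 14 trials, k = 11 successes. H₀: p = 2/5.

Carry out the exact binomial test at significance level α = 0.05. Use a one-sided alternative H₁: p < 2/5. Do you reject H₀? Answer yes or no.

reject H₀: no

Exact binomial: n=14, k=11, p₀=2/5=0.4000
P(X≤11) from Σ C(n,i)·p₀^i·(1−p₀)^(n−i)
p-value (one-sided, H₁ less) = 0.99939
At α=0.05: p ≥ α → fail to reject H₀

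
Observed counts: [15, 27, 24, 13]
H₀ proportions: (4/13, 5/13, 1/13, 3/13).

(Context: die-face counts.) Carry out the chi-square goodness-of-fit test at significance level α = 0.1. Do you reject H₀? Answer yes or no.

reject H₀: yes

n = 79; E_i = n·p_i = [24.31, 30.38, 6.08, 18.23]
χ² = (15−24.31)²/24.31 + (27−30.38)²/30.38 + (24−6.08)²/6.08 + (13−18.23)²/18.23 = 58.3036
df = 3
p-value (upper-tail) = 0.00000
At α=0.1: p < α → reject H₀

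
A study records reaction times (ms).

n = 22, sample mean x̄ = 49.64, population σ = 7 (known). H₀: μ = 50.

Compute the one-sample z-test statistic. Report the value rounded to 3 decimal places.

SE = σ/√n = 7/√22 = 1.4924
z = (x̄−μ₀)/SE = (49.64−50)/1.4924 = -0.2412

test statistic = -0.241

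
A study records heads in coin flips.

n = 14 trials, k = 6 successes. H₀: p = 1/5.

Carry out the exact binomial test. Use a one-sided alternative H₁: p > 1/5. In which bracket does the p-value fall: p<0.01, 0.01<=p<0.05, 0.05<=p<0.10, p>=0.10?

Exact binomial: n=14, k=6, p₀=1/5=0.2000
P(X≥6) from Σ C(n,i)·p₀^i·(1−p₀)^(n−i)
p-value (one-sided, H₁ greater) = 0.04385
→ bracket: 0.01<=p<0.05

p-value bracket: 0.01<=p<0.05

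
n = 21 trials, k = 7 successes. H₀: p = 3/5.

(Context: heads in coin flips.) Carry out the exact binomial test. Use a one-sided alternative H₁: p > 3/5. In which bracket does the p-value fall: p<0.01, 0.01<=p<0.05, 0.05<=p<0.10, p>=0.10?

p-value bracket: p>=0.10

Exact binomial: n=21, k=7, p₀=3/5=0.6000
P(X≥7) from Σ C(n,i)·p₀^i·(1−p₀)^(n−i)
p-value (one-sided, H₁ greater) = 0.99645
→ bracket: p>=0.10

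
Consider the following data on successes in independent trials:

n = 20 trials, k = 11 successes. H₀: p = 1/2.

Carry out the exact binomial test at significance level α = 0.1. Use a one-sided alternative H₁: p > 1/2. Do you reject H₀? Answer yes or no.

Exact binomial: n=20, k=11, p₀=1/2=0.5000
P(X≥11) from Σ C(n,i)·p₀^i·(1−p₀)^(n−i)
p-value (one-sided, H₁ greater) = 0.41190
At α=0.1: p ≥ α → fail to reject H₀

reject H₀: no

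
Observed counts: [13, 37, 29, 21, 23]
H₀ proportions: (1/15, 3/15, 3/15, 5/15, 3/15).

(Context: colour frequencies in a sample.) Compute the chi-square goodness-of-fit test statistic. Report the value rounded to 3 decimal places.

test statistic = 19.707

n = 123; E_i = n·p_i = [8.20, 24.60, 24.60, 41.00, 24.60]
χ² = (13−8.20)²/8.20 + (37−24.60)²/24.60 + (29−24.60)²/24.60 + (21−41.00)²/41.00 + (23−24.60)²/24.60 = 19.7073
df = 4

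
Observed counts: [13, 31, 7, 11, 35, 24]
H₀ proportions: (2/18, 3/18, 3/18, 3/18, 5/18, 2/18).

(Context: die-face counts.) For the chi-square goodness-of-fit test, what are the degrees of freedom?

degrees of freedom = 5

df = k − 1 = 6 − 1 = 5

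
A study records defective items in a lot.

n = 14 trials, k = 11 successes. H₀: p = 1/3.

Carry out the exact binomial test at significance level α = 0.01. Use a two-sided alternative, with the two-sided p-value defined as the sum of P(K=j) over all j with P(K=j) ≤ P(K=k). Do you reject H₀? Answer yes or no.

reject H₀: yes

Exact binomial: n=14, k=11, p₀=1/3=0.3333
P(X=j) = C(n,j)·p₀^j·(1−p₀)^(n−j); p = Σ P(X=j) over j with P(X=j) ≤ P(X=11)
p-value (two-sided) = 0.00069
At α=0.01: p < α → reject H₀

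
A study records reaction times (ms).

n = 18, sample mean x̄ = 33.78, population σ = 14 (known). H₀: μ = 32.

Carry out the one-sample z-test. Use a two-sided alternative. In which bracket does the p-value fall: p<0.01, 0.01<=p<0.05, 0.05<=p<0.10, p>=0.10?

SE = σ/√n = 14/√18 = 3.2998
z = (x̄−μ₀)/SE = (33.78−32)/3.2998 = 0.5394
p-value (two-sided) = 0.58960
→ bracket: p>=0.10

p-value bracket: p>=0.10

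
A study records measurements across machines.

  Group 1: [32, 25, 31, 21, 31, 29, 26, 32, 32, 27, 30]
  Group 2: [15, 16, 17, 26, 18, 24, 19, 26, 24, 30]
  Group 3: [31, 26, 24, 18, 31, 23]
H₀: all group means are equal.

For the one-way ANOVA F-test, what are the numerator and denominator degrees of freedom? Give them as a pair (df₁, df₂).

degrees of freedom = [2, 24]

k = 3 groups, N = 27 total
df = (k−1, N−k) = (3−1, 27−3) = (2, 24)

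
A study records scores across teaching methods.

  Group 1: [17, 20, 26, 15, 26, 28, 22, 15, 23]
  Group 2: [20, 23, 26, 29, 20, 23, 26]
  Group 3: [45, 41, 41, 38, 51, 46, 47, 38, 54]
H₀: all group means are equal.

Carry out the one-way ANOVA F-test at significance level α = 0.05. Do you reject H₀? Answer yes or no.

Group means [21.33, 23.86, 44.56], grand mean 30.400
SSB = Σnᵢ(x̄ᵢ−x̄)² = 2842.921; SSW = ΣΣ(x−x̄ᵢ)² = 509.079
MSB = 2842.921/2 = 1421.4603; MSW = 509.079/22 = 23.1400
F = MSB/MSW = 61.4288
df = (2, 22)
p-value (upper-tail) = 0.00000
At α=0.05: p < α → reject H₀

reject H₀: yes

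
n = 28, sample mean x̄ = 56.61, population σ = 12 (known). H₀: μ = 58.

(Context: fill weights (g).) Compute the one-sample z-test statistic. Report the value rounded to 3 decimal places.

SE = σ/√n = 12/√28 = 2.2678
z = (x̄−μ₀)/SE = (56.61−58)/2.2678 = -0.6129

test statistic = -0.613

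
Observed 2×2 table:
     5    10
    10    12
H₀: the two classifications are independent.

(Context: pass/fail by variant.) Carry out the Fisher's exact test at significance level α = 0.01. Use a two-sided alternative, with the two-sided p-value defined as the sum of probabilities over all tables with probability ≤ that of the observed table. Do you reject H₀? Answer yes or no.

reject H₀: no

Margins: r₁=15, r₂=22, c₁=15, c₂=22, n=37
p_obs = C(15,5)·C(22,10)/C(37,15); sum pmf over tables with pmf ≤ p_obs
p-value (two-sided) = 0.51439
At α=0.01: p ≥ α → fail to reject H₀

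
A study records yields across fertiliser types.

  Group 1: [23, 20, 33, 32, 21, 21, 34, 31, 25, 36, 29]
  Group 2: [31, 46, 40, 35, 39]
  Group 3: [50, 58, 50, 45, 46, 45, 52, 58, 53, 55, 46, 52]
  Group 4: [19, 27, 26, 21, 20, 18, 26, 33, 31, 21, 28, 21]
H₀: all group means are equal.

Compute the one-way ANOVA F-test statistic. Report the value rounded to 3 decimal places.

test statistic = 61.384

Group means [27.73, 38.20, 50.83, 24.25], grand mean 34.925
SSB = Σnᵢ(x̄ᵢ−x̄)² = 5027.877; SSW = ΣΣ(x−x̄ᵢ)² = 982.898
MSB = 5027.877/3 = 1675.9588; MSW = 982.898/36 = 27.3027
F = MSB/MSW = 61.3843
df = (3, 36)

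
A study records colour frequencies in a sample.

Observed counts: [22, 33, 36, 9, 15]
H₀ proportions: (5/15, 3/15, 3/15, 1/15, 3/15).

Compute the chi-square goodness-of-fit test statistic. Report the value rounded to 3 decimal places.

n = 115; E_i = n·p_i = [38.33, 23.00, 23.00, 7.67, 23.00]
χ² = (22−38.33)²/38.33 + (33−23.00)²/23.00 + (36−23.00)²/23.00 + (9−7.67)²/7.67 + (15−23.00)²/23.00 = 21.6696
df = 4

test statistic = 21.670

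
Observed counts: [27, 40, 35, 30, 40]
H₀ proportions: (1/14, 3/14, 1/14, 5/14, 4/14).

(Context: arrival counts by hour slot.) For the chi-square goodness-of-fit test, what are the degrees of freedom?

df = k − 1 = 5 − 1 = 4

degrees of freedom = 4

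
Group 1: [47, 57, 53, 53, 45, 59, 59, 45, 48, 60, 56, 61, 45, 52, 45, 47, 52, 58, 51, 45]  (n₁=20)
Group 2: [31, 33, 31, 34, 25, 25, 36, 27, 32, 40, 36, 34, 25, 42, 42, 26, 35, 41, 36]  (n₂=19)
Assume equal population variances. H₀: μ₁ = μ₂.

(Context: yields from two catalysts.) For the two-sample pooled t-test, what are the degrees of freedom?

df = n₁ + n₂ − 2 = 20 + 19 − 2 = 37

degrees of freedom = 37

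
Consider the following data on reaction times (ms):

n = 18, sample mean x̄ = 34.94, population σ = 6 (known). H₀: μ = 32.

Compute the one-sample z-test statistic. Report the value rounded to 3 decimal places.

SE = σ/√n = 6/√18 = 1.4142
z = (x̄−μ₀)/SE = (34.94−32)/1.4142 = 2.0789

test statistic = 2.079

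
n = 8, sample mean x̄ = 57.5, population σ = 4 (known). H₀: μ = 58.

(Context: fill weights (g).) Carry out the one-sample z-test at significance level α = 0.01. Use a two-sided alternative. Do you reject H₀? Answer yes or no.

SE = σ/√n = 4/√8 = 1.4142
z = (x̄−μ₀)/SE = (57.5−58)/1.4142 = -0.3536
p-value (two-sided) = 0.72367
At α=0.01: p ≥ α → fail to reject H₀

reject H₀: no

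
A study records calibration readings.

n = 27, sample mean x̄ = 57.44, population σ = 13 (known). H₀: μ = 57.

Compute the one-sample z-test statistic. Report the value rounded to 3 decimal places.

test statistic = 0.176

SE = σ/√n = 13/√27 = 2.5019
z = (x̄−μ₀)/SE = (57.44−57)/2.5019 = 0.1759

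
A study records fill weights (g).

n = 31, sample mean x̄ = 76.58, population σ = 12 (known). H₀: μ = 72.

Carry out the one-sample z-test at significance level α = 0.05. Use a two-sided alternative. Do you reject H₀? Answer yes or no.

SE = σ/√n = 12/√31 = 2.1553
z = (x̄−μ₀)/SE = (76.58−72)/2.1553 = 2.1250
p-value (two-sided) = 0.03358
At α=0.05: p < α → reject H₀

reject H₀: yes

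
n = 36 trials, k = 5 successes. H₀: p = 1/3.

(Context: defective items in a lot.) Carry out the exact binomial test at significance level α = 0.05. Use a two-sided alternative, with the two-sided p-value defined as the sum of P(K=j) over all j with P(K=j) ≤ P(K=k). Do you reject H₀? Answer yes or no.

reject H₀: yes

Exact binomial: n=36, k=5, p₀=1/3=0.3333
P(X=j) = C(n,j)·p₀^j·(1−p₀)^(n−j); p = Σ P(X=j) over j with P(X=j) ≤ P(X=5)
p-value (two-sided) = 0.01256
At α=0.05: p < α → reject H₀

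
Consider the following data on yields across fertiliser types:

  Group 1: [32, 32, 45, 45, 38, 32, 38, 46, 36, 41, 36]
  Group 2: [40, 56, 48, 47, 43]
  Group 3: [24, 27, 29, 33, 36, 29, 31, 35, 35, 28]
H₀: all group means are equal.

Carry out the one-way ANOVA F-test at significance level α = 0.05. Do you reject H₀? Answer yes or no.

Group means [38.27, 46.80, 30.70], grand mean 37.000
SSB = Σnᵢ(x̄ᵢ−x̄)² = 894.918; SSW = ΣΣ(x−x̄ᵢ)² = 575.082
MSB = 894.918/2 = 447.4591; MSW = 575.082/23 = 25.0036
F = MSB/MSW = 17.8958
df = (2, 23)
p-value (upper-tail) = 0.00002
At α=0.05: p < α → reject H₀

reject H₀: yes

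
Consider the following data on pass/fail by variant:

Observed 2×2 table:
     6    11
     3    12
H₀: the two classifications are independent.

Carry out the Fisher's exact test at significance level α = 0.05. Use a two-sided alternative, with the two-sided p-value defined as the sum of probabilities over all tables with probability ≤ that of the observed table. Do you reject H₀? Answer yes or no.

Margins: r₁=17, r₂=15, c₁=9, c₂=23, n=32
p_obs = C(17,6)·C(15,3)/C(32,9); sum pmf over tables with pmf ≤ p_obs
p-value (two-sided) = 0.44405
At α=0.05: p ≥ α → fail to reject H₀

reject H₀: no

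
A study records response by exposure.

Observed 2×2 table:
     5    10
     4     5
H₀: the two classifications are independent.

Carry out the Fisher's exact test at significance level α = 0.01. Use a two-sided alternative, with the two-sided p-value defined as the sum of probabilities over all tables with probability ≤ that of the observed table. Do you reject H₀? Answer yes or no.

reject H₀: no

Margins: r₁=15, r₂=9, c₁=9, c₂=15, n=24
p_obs = C(15,5)·C(9,4)/C(24,9); sum pmf over tables with pmf ≤ p_obs
p-value (two-sided) = 0.67846
At α=0.01: p ≥ α → fail to reject H₀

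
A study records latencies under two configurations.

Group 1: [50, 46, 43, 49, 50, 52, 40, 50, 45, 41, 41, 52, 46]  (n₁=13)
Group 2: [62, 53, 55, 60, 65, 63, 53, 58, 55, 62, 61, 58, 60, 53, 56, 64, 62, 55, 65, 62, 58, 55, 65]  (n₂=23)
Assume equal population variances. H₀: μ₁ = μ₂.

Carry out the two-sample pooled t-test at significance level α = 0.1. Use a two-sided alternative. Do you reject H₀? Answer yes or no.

x̄₁=46.538, s₁=4.294, n₁=13
x̄₂=59.130, s₂=4.126, n₂=23
s_p² = [12·4.294² + 22·4.126²]/34 = 17.5247
SE = √(s_p²·(1/13+1/23)) = 1.4526
t = (46.538−59.130)/1.4526 = -8.6687
df = 34
p-value (two-sided) = 0.00000
At α=0.1: p < α → reject H₀

reject H₀: yes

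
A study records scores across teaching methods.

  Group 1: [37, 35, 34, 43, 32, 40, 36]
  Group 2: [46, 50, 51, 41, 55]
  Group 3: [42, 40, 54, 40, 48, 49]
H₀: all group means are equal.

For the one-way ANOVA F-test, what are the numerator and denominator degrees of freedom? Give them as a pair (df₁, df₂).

degrees of freedom = [2, 15]

k = 3 groups, N = 18 total
df = (k−1, N−k) = (3−1, 18−3) = (2, 15)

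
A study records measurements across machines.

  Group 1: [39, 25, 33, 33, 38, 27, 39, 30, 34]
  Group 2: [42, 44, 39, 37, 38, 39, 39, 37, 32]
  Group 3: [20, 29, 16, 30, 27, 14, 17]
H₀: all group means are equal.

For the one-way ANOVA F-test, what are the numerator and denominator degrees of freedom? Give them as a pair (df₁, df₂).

degrees of freedom = [2, 22]

k = 3 groups, N = 25 total
df = (k−1, N−k) = (3−1, 25−3) = (2, 22)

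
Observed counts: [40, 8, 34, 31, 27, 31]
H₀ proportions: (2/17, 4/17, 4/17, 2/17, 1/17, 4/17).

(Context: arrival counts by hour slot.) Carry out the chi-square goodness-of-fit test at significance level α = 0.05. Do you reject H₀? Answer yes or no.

n = 171; E_i = n·p_i = [20.12, 40.24, 40.24, 20.12, 10.06, 40.24]
χ² = (40−20.12)²/20.12 + (8−40.24)²/40.24 + (34−40.24)²/40.24 + (31−20.12)²/20.12 + (27−10.06)²/10.06 + (31−40.24)²/40.24 = 82.9810
df = 5
p-value (upper-tail) = 0.00000
At α=0.05: p < α → reject H₀

reject H₀: yes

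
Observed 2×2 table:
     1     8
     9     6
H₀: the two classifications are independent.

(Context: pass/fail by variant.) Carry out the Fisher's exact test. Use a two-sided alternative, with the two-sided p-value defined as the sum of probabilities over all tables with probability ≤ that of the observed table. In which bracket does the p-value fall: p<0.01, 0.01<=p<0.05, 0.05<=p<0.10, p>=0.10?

p-value bracket: 0.01<=p<0.05

Margins: r₁=9, r₂=15, c₁=10, c₂=14, n=24
p_obs = C(9,1)·C(15,9)/C(24,10); sum pmf over tables with pmf ≤ p_obs
p-value (two-sided) = 0.03334
→ bracket: 0.01<=p<0.05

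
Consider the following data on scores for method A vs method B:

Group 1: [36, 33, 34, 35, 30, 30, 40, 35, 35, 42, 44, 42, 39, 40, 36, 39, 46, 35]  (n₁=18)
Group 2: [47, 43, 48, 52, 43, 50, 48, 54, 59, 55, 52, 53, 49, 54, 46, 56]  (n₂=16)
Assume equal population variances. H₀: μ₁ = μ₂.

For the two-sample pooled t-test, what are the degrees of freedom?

degrees of freedom = 32

df = n₁ + n₂ − 2 = 18 + 16 − 2 = 32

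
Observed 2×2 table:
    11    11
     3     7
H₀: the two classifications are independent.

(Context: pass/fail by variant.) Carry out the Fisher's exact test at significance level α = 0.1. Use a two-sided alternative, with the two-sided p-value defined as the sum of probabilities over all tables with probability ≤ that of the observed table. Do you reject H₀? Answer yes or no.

Margins: r₁=22, r₂=10, c₁=14, c₂=18, n=32
p_obs = C(22,11)·C(10,3)/C(32,14); sum pmf over tables with pmf ≤ p_obs
p-value (two-sided) = 0.44606
At α=0.1: p ≥ α → fail to reject H₀

reject H₀: no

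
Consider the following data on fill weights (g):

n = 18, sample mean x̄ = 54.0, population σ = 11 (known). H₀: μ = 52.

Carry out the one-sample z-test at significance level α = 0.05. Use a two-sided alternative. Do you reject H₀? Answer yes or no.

SE = σ/√n = 11/√18 = 2.5927
z = (x̄−μ₀)/SE = (54.0−52)/2.5927 = 0.7714
p-value (two-sided) = 0.44048
At α=0.05: p ≥ α → fail to reject H₀

reject H₀: no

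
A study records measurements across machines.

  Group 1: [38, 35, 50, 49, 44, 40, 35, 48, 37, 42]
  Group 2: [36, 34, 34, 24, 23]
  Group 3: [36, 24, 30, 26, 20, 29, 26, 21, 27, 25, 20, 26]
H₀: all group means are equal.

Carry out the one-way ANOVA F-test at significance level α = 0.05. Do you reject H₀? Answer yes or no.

Group means [41.80, 30.20, 25.83], grand mean 32.556
SSB = Σnᵢ(x̄ᵢ−x̄)² = 1424.600; SSW = ΣΣ(x−x̄ᵢ)² = 676.067
MSB = 1424.600/2 = 712.3000; MSW = 676.067/24 = 28.1694
F = MSB/MSW = 25.2863
df = (2, 24)
p-value (upper-tail) = 0.00000
At α=0.05: p < α → reject H₀

reject H₀: yes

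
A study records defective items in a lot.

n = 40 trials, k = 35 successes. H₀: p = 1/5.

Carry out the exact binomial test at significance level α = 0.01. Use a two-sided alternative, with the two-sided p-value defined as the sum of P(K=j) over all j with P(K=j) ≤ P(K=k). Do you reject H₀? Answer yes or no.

Exact binomial: n=40, k=35, p₀=1/5=0.2000
P(X=j) = C(n,j)·p₀^j·(1−p₀)^(n−j); p = Σ P(X=j) over j with P(X=j) ≤ P(X=35)
p-value (two-sided) = 0.00000
At α=0.01: p < α → reject H₀

reject H₀: yes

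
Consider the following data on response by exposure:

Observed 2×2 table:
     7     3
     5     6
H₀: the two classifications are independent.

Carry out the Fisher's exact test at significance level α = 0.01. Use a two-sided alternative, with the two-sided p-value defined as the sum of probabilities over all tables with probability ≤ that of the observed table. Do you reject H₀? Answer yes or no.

Margins: r₁=10, r₂=11, c₁=12, c₂=9, n=21
p_obs = C(10,7)·C(11,5)/C(21,12); sum pmf over tables with pmf ≤ p_obs
p-value (two-sided) = 0.38700
At α=0.01: p ≥ α → fail to reject H₀

reject H₀: no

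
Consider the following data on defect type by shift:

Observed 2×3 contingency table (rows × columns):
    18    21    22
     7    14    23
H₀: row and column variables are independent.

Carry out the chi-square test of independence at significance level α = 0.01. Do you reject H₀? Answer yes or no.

reject H₀: no

Row totals [61, 44], col totals [25, 35, 45], n=105
χ² = (18−14.52)²/14.52 + (21−20.33)²/20.33 + (22−26.14)²/26.14 + (7−10.48)²/10.48 + (14−14.67)²/14.67 + (23−18.86)²/18.86 = 3.6043
df = 2
p-value (upper-tail) = 0.16494
At α=0.01: p ≥ α → fail to reject H₀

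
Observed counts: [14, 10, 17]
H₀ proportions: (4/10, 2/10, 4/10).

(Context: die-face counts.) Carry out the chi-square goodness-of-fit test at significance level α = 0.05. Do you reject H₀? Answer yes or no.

n = 41; E_i = n·p_i = [16.40, 8.20, 16.40]
χ² = (14−16.40)²/16.40 + (10−8.20)²/8.20 + (17−16.40)²/16.40 = 0.7683
df = 2
p-value (upper-tail) = 0.68103
At α=0.05: p ≥ α → fail to reject H₀

reject H₀: no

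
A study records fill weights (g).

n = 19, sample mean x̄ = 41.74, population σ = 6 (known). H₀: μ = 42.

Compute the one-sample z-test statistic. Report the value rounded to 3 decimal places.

test statistic = -0.189

SE = σ/√n = 6/√19 = 1.3765
z = (x̄−μ₀)/SE = (41.74−42)/1.3765 = -0.1889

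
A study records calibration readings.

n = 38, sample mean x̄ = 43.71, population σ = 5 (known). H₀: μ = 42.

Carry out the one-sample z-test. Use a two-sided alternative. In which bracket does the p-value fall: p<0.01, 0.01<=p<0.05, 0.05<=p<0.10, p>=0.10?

SE = σ/√n = 5/√38 = 0.8111
z = (x̄−μ₀)/SE = (43.71−42)/0.8111 = 2.1082
p-value (two-sided) = 0.03501
→ bracket: 0.01<=p<0.05

p-value bracket: 0.01<=p<0.05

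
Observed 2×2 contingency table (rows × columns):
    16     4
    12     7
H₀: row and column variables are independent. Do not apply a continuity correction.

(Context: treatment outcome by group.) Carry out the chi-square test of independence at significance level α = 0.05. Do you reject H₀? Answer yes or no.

Row totals [20, 19], col totals [28, 11], n=39
χ² = (16−14.36)²/14.36 + (4−5.64)²/5.64 + (12−13.64)²/13.64 + (7−5.36)²/5.36 = 1.3649
df = 1
p-value (upper-tail) = 0.24270
At α=0.05: p ≥ α → fail to reject H₀

reject H₀: no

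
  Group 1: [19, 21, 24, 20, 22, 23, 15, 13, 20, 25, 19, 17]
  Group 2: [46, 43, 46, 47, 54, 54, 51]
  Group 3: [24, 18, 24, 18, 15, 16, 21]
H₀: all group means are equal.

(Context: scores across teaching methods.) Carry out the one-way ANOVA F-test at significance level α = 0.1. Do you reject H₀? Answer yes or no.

Group means [19.83, 48.71, 19.43], grand mean 27.500
SSB = Σnᵢ(x̄ᵢ−x̄)² = 4311.690; SSW = ΣΣ(x−x̄ᵢ)² = 330.810
MSB = 4311.690/2 = 2155.8452; MSW = 330.810/23 = 14.3830
F = MSB/MSW = 149.8882
df = (2, 23)
p-value (upper-tail) = 0.00000
At α=0.1: p < α → reject H₀

reject H₀: yes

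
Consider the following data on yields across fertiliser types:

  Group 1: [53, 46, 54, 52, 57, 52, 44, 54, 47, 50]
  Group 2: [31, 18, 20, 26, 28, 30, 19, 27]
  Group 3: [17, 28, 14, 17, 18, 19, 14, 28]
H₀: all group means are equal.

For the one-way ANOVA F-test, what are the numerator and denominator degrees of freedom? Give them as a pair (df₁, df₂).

k = 3 groups, N = 26 total
df = (k−1, N−k) = (3−1, 26−3) = (2, 23)

degrees of freedom = [2, 23]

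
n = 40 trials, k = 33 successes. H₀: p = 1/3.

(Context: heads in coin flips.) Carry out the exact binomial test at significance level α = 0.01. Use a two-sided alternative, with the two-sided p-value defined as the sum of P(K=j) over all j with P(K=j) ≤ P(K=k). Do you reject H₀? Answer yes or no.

reject H₀: yes

Exact binomial: n=40, k=33, p₀=1/3=0.3333
P(X=j) = C(n,j)·p₀^j·(1−p₀)^(n−j); p = Σ P(X=j) over j with P(X=j) ≤ P(X=33)
p-value (two-sided) = 0.00000
At α=0.01: p < α → reject H₀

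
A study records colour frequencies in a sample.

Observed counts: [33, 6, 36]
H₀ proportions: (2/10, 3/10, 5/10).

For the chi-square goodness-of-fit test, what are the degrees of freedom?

df = k − 1 = 3 − 1 = 2

degrees of freedom = 2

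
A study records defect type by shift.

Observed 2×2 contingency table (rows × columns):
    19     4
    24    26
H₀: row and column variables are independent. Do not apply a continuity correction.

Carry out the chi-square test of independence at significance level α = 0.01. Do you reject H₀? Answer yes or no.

reject H₀: yes

Row totals [23, 50], col totals [43, 30], n=73
χ² = (19−13.55)²/13.55 + (4−9.45)²/9.45 + (24−29.45)²/29.45 + (26−20.55)²/20.55 = 7.7947
df = 1
p-value (upper-tail) = 0.00524
At α=0.01: p < α → reject H₀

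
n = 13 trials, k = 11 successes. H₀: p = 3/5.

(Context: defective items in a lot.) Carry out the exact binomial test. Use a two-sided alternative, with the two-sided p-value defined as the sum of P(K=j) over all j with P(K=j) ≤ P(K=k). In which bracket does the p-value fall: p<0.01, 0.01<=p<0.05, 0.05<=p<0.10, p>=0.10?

Exact binomial: n=13, k=11, p₀=3/5=0.6000
P(X=j) = C(n,j)·p₀^j·(1−p₀)^(n−j); p = Σ P(X=j) over j with P(X=j) ≤ P(X=11)
p-value (two-sided) = 0.08999
→ bracket: 0.05<=p<0.10

p-value bracket: 0.05<=p<0.10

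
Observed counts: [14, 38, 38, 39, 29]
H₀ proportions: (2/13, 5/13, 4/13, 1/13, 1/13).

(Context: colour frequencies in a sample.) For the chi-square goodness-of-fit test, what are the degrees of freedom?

degrees of freedom = 4

df = k − 1 = 5 − 1 = 4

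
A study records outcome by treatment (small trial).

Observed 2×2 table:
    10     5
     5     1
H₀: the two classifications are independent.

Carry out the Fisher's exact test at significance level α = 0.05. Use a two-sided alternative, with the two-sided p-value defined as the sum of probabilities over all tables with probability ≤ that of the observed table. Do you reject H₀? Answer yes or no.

reject H₀: no

Margins: r₁=15, r₂=6, c₁=15, c₂=6, n=21
p_obs = C(15,10)·C(6,5)/C(21,15); sum pmf over tables with pmf ≤ p_obs
p-value (two-sided) = 0.62268
At α=0.05: p ≥ α → fail to reject H₀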